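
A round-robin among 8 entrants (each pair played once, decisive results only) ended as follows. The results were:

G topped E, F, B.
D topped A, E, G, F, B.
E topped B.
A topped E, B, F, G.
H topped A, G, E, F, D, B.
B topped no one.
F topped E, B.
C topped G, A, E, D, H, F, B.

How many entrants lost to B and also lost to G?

0

B beat: no one.
G beat: B, E, F.
No one was beaten by both.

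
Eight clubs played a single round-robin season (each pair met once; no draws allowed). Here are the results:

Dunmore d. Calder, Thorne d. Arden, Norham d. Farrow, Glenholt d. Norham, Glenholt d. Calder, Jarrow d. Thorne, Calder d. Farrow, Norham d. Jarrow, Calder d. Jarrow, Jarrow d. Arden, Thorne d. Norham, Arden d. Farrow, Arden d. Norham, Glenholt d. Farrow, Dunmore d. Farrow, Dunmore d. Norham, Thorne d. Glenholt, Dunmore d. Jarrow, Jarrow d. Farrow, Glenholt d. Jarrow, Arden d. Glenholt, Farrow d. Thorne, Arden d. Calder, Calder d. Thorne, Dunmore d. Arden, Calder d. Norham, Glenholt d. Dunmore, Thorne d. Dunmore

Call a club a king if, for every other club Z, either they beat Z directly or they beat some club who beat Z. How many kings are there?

Dunmore reaches everyone (king).
Arden reaches everyone (king).
Farrow cannot reach Jarrow, Calder in two steps.
Glenholt reaches everyone (king).
Thorne reaches everyone (king).
Jarrow reaches everyone (king).
Norham cannot reach Dunmore, Glenholt, Calder in two steps.
Calder reaches everyone (king).
Kings: Dunmore, Arden, Glenholt, Thorne, Jarrow, Calder — 6.

6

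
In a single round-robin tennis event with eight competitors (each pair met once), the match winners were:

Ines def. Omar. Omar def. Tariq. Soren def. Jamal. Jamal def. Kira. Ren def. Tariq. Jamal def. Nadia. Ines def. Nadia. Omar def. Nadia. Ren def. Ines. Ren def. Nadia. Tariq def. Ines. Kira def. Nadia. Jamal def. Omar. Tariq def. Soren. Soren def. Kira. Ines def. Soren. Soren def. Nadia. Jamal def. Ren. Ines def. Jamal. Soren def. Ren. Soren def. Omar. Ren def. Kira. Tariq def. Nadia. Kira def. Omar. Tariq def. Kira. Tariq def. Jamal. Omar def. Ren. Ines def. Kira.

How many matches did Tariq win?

5

Tariq's results: beat Jamal, Kira, Nadia, Soren, Ines; lost to Omar, Ren.
That is 5 wins.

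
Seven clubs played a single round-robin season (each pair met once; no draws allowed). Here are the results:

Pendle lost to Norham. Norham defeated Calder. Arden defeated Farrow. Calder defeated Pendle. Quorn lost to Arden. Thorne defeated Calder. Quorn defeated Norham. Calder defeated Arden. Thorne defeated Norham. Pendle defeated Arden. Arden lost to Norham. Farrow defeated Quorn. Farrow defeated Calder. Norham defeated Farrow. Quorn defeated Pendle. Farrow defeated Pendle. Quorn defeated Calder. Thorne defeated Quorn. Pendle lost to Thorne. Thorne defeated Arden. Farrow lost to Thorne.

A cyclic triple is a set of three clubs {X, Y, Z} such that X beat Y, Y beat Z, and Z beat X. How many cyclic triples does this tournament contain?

Win totals: Norham 4, Quorn 3, Calder 2, Thorne 6, Farrow 3, Arden 2, Pendle 1.
A club with w wins dominates both others in C(w,2) triples; summing gives 6 + 3 + 1 + 15 + 3 + 1 + 0 = 29 transitive triples.
Total triples C(7,3) = 35, so cyclic triples = 35 − 29 = 6.

6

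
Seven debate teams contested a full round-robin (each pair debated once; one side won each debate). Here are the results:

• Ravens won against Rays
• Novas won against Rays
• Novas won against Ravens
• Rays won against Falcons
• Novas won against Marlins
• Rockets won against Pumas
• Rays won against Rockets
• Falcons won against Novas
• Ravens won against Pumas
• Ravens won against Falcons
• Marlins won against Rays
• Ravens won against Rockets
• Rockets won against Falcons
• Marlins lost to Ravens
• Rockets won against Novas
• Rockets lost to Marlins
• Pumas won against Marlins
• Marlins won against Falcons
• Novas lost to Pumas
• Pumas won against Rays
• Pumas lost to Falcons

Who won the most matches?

Ravens

Win totals: Pumas 3, Ravens 5, Novas 3, Rays 2, Rockets 3, Falcons 2, Marlins 3.
Ravens leads with 5 wins (next highest: 3).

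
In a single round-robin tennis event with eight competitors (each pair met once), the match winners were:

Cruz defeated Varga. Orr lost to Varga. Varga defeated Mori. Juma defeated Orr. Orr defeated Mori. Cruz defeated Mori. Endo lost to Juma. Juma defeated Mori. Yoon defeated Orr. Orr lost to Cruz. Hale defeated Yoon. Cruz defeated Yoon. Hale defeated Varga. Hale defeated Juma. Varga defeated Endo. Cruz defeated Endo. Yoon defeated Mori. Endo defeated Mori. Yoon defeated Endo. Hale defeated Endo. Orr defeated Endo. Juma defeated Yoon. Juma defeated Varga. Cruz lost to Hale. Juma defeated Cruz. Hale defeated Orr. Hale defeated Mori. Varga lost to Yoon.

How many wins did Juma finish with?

Juma's results: beat Mori, Varga, Endo, Yoon, Cruz, Orr; lost to Hale.
That is 6 wins.

6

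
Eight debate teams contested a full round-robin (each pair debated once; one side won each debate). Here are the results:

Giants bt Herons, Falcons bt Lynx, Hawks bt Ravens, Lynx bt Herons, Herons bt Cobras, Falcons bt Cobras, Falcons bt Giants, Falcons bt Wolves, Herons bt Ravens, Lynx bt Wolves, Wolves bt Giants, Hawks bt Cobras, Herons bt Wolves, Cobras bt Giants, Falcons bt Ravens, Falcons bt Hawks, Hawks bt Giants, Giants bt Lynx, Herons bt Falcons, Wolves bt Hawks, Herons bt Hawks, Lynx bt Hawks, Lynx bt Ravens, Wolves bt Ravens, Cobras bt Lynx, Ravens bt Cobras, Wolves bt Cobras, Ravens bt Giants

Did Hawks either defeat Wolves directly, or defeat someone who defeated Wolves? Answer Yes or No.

Hawks did not beat Wolves directly.
Hawks beat Cobras, Giants, Ravens, but each of them lost to Wolves. No two-step path.

No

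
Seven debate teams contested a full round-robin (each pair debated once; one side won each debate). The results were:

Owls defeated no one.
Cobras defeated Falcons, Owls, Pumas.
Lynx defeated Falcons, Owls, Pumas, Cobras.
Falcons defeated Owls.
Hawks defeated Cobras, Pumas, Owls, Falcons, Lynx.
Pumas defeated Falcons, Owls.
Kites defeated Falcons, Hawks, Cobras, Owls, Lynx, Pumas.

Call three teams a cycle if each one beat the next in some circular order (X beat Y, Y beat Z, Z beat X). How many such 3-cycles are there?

0

Win totals: Lynx 4, Owls 0, Hawks 5, Kites 6, Falcons 1, Cobras 3, Pumas 2.
A team with w wins dominates both others in C(w,2) triples; summing gives 6 + 0 + 10 + 15 + 0 + 3 + 1 = 35 transitive triples.
Total triples C(7,3) = 35, so cyclic triples = 35 − 35 = 0.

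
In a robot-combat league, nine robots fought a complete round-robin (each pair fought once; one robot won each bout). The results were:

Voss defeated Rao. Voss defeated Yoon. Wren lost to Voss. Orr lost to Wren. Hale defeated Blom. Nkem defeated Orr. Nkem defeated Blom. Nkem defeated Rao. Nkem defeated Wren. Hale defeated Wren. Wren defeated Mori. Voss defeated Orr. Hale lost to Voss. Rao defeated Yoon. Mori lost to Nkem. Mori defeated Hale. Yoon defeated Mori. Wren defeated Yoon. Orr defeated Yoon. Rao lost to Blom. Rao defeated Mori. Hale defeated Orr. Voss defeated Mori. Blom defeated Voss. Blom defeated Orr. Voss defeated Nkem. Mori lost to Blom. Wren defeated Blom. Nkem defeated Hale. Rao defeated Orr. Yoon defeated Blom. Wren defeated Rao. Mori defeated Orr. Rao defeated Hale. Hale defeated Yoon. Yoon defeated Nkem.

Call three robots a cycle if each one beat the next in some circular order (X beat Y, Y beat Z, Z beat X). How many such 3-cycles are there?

Win totals: Yoon 3, Wren 5, Mori 2, Hale 4, Blom 4, Orr 1, Nkem 6, Rao 4, Voss 7.
A robot with w wins dominates both others in C(w,2) triples; summing gives 3 + 10 + 1 + 6 + 6 + 0 + 15 + 6 + 21 = 68 transitive triples.
Total triples C(9,3) = 84, so cyclic triples = 84 − 68 = 16.

16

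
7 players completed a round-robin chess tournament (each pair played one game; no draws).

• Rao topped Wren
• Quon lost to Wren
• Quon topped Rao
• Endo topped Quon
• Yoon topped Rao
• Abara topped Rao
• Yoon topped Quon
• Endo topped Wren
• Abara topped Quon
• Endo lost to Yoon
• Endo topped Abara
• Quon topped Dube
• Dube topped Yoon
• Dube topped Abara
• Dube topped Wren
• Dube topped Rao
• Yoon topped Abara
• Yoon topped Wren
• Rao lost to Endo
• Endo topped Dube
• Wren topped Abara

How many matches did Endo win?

5

Endo's results: beat Dube, Rao, Quon, Wren, Abara; lost to Yoon.
That is 5 wins.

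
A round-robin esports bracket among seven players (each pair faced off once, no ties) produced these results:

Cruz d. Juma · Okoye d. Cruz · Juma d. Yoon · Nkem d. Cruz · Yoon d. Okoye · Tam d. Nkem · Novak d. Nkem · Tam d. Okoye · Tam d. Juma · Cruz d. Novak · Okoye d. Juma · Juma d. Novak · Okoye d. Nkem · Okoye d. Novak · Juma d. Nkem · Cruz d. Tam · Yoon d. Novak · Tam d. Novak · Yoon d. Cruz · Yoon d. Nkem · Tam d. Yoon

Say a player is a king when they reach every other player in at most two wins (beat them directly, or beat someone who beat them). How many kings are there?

Okoye reaches everyone (king).
Cruz reaches everyone (king).
Yoon reaches everyone (king).
Nkem cannot reach Okoye, Yoon in two steps.
Juma cannot reach Tam in two steps.
Novak cannot reach Okoye, Yoon, Juma, Tam in two steps.
Tam reaches everyone (king).
Kings: Okoye, Cruz, Yoon, Tam — 4.

4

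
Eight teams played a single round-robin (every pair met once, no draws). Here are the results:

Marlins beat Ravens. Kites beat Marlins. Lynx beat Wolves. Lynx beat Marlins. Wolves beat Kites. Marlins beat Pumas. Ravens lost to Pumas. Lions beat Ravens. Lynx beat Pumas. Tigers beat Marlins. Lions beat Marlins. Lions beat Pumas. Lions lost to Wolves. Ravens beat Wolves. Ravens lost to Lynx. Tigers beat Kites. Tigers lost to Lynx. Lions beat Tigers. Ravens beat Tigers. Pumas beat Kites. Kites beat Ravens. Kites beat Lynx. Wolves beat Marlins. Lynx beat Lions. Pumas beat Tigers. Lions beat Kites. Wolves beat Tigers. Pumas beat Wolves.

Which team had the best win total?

Lynx

Win totals: Lions 5, Tigers 2, Ravens 2, Pumas 4, Wolves 4, Kites 3, Marlins 2, Lynx 6.
Lynx leads with 6 wins (next highest: 5).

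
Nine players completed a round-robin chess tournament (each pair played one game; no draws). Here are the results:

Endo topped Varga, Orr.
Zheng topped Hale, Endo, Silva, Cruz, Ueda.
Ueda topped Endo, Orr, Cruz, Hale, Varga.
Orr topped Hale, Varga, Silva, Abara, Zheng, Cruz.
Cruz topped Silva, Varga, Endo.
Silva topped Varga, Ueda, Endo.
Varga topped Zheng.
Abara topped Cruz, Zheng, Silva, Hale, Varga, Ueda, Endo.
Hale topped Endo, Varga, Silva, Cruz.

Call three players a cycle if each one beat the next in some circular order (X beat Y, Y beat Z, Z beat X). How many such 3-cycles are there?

15

Win totals: Endo 2, Abara 7, Varga 1, Silva 3, Orr 6, Cruz 3, Zheng 5, Hale 4, Ueda 5.
A player with w wins dominates both others in C(w,2) triples; summing gives 1 + 21 + 0 + 3 + 15 + 3 + 10 + 6 + 10 = 69 transitive triples.
Total triples C(9,3) = 84, so cyclic triples = 84 − 69 = 15.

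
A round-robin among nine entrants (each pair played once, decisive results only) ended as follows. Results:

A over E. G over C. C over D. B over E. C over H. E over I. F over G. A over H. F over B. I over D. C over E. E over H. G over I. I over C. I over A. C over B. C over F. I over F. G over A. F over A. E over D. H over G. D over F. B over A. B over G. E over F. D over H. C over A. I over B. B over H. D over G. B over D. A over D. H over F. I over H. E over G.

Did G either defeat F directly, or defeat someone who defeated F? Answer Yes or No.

Yes

G did not beat F directly.
G beat A, C, I. Of those, C beat F.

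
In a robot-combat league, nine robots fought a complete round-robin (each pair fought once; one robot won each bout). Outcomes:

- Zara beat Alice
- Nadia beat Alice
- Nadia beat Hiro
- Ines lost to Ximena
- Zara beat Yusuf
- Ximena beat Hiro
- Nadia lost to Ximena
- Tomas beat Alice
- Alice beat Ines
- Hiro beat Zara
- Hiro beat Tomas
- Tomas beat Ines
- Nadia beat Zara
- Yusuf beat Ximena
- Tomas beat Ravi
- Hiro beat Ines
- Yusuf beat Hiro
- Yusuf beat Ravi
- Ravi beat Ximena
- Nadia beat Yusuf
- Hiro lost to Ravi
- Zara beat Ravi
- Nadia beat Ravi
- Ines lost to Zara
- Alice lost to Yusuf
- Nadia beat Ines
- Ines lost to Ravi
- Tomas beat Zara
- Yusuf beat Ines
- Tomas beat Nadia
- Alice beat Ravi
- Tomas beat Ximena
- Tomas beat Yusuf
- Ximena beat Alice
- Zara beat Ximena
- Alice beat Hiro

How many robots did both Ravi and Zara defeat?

Ravi beat: Ximena, Hiro, Ines.
Zara beat: Ravi, Ximena, Yusuf, Alice, Ines.
Both beat: Ximena, Ines — 2.

2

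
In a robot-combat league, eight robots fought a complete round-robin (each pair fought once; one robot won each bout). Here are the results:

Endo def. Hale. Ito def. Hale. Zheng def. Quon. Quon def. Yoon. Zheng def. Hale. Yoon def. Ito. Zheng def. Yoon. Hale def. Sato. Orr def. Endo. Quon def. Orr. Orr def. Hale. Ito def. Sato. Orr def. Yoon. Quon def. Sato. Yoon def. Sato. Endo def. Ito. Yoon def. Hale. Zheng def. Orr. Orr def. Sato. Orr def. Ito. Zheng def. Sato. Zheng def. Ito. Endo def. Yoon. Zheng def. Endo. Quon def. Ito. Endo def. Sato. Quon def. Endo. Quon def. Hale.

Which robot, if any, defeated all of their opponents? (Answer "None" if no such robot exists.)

Zheng

Zheng has 7 wins out of 7 opponents — a perfect record.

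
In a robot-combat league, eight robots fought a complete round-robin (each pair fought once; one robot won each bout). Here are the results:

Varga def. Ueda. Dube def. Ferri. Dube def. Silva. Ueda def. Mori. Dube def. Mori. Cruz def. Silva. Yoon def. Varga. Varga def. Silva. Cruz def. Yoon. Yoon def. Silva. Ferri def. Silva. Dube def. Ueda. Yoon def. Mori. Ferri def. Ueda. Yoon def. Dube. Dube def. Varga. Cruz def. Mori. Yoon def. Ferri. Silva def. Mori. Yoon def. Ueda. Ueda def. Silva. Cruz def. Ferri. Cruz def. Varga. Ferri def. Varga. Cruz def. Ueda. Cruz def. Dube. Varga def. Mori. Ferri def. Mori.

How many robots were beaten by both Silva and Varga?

Silva beat: Mori.
Varga beat: Mori, Silva, Ueda.
Both beat: Mori — 1.

1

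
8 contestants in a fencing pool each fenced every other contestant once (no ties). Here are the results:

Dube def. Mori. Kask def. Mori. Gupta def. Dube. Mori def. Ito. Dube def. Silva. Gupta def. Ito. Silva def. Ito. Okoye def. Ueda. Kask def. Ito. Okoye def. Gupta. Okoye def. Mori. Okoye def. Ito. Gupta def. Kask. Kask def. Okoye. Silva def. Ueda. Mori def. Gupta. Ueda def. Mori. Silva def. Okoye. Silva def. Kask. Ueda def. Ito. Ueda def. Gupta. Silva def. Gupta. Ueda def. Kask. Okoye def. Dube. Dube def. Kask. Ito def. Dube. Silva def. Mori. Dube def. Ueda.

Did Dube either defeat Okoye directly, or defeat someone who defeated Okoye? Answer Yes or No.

Yes

Dube did not beat Okoye directly.
Dube beat Kask, Ueda, Silva, Mori. Of those, Kask beat Okoye.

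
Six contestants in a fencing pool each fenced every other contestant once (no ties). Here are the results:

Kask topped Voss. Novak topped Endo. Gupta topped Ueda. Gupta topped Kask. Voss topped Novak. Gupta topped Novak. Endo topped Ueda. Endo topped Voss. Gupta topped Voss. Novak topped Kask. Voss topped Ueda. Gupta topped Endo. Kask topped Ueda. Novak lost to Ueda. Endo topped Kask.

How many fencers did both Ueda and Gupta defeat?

1

Ueda beat: Novak.
Gupta beat: Endo, Voss, Novak, Ueda, Kask.
Both beat: Novak — 1.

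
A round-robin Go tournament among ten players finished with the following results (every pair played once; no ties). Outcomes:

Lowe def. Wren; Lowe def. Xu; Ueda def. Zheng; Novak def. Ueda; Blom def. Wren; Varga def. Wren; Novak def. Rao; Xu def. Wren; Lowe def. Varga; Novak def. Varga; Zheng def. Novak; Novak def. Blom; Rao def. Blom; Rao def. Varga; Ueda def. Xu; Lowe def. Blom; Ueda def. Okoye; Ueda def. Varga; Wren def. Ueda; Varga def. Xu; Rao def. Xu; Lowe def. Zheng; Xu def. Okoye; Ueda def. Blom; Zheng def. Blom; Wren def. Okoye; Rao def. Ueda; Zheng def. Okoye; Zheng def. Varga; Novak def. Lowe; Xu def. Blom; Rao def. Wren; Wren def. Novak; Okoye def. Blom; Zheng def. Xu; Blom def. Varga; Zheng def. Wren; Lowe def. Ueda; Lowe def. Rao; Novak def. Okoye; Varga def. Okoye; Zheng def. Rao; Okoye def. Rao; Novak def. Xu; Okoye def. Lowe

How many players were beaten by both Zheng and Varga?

Zheng beat: Blom, Okoye, Xu, Novak, Wren, Varga, Rao.
Varga beat: Okoye, Xu, Wren.
Both beat: Okoye, Xu, Wren — 3.

3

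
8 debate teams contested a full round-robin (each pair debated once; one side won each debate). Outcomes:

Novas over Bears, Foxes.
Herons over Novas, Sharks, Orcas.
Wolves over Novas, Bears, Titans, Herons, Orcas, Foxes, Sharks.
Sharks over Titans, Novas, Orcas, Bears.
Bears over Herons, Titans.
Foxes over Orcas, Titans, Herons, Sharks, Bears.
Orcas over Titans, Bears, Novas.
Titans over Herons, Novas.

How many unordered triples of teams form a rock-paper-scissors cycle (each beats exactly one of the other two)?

Win totals: Foxes 5, Wolves 7, Orcas 3, Novas 2, Sharks 4, Titans 2, Bears 2, Herons 3.
A team with w wins dominates both others in C(w,2) triples; summing gives 10 + 21 + 3 + 1 + 6 + 1 + 1 + 3 = 46 transitive triples.
Total triples C(8,3) = 56, so cyclic triples = 56 − 46 = 10.

10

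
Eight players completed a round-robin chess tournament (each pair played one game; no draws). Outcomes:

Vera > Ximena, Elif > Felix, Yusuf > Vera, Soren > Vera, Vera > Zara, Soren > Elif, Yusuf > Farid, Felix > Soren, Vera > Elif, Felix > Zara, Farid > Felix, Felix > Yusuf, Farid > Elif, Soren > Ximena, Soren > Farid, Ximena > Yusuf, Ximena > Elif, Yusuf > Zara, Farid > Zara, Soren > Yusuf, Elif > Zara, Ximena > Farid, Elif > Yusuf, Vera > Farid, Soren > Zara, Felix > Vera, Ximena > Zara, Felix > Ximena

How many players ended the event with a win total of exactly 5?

1

Win totals: Yusuf 3, Felix 5, Elif 3, Farid 3, Zara 0, Ximena 4, Vera 4, Soren 6.
Exactly 5: Felix — 1 player.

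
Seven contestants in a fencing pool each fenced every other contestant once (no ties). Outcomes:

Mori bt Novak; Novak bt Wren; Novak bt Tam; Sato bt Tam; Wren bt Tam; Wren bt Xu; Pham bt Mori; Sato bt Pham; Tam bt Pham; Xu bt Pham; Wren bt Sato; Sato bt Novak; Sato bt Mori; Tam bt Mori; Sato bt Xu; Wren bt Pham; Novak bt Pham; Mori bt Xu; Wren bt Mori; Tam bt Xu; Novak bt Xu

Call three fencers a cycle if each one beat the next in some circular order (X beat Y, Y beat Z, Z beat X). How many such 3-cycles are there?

5

Win totals: Pham 1, Wren 5, Tam 3, Xu 1, Mori 2, Sato 5, Novak 4.
A fencer with w wins dominates both others in C(w,2) triples; summing gives 0 + 10 + 3 + 0 + 1 + 10 + 6 = 30 transitive triples.
Total triples C(7,3) = 35, so cyclic triples = 35 − 30 = 5.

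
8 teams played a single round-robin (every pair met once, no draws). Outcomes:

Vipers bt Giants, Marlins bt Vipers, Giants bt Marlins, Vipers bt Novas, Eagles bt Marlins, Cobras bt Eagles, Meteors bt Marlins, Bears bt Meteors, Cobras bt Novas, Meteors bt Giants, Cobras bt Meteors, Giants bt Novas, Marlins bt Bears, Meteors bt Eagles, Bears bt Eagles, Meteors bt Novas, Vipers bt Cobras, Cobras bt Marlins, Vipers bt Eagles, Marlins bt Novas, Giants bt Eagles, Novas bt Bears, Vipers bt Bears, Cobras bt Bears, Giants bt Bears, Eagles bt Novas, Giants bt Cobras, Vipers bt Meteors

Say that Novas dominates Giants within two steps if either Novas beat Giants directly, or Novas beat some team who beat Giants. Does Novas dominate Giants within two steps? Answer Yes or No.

Novas did not beat Giants directly.
Novas beat Bears, but each of them lost to Giants. No two-step path.

No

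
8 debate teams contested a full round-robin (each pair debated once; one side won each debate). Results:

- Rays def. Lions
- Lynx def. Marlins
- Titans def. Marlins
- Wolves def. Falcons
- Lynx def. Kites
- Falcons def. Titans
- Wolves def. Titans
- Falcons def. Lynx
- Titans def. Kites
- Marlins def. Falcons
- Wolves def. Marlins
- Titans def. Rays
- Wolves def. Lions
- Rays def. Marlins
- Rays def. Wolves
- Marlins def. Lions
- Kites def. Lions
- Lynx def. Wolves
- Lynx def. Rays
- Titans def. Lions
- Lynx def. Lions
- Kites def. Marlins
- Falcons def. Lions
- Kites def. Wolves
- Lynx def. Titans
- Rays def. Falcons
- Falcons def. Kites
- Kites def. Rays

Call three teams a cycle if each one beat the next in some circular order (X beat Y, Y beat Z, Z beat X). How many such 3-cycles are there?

Win totals: Lynx 6, Lions 0, Wolves 4, Titans 4, Kites 4, Falcons 4, Marlins 2, Rays 4.
A team with w wins dominates both others in C(w,2) triples; summing gives 15 + 0 + 6 + 6 + 6 + 6 + 1 + 6 = 46 transitive triples.
Total triples C(8,3) = 56, so cyclic triples = 56 − 46 = 10.

10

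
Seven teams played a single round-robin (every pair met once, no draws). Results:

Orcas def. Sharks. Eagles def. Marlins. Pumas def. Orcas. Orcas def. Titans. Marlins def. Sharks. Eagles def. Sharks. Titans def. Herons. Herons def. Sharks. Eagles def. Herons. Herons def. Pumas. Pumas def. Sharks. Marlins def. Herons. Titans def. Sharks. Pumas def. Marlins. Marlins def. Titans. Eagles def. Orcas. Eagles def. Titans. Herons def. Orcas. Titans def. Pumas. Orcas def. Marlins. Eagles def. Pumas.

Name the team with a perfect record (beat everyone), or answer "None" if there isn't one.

Eagles

Eagles has 6 wins out of 6 opponents — a perfect record.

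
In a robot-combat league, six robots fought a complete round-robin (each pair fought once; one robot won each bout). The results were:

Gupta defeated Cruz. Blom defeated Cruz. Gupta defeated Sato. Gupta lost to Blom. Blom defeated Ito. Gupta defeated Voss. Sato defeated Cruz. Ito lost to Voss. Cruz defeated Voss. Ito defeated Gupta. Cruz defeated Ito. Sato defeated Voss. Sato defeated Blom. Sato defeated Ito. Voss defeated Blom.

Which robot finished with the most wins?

Win totals: Voss 2, Cruz 2, Sato 4, Ito 1, Blom 3, Gupta 3.
Sato leads with 4 wins (next highest: 3).

Sato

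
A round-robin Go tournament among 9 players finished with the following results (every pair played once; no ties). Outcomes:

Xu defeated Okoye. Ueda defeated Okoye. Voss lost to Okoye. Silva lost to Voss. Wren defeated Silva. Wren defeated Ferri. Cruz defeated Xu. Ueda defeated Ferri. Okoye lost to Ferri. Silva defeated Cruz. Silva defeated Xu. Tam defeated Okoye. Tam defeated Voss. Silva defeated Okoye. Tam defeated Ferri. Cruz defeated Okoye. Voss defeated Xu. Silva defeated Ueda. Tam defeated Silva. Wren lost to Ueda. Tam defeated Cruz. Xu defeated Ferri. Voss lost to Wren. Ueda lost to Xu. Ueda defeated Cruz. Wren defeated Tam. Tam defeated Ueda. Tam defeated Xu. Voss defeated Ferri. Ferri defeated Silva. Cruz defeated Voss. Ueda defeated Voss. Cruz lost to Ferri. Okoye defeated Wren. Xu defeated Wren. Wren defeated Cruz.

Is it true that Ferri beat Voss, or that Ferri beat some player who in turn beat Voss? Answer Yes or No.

Ferri did not beat Voss directly.
Ferri beat Okoye, Cruz, Silva. Of those, Okoye beat Voss.

Yes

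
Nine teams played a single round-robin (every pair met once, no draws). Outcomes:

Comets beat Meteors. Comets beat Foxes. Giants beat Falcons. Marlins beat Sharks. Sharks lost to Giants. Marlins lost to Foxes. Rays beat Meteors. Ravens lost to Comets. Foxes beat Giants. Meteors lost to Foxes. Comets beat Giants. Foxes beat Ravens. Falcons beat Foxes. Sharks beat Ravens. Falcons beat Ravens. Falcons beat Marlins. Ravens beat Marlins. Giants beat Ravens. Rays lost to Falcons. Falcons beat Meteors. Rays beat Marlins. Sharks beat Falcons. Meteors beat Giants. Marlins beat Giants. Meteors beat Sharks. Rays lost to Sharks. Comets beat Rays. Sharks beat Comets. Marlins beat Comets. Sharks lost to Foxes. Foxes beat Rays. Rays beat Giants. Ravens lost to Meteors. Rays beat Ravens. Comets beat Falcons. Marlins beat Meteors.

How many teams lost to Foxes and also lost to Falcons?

4

Foxes beat: Meteors, Marlins, Ravens, Rays, Sharks, Giants.
Falcons beat: Foxes, Meteors, Marlins, Ravens, Rays.
Both beat: Meteors, Marlins, Ravens, Rays — 4.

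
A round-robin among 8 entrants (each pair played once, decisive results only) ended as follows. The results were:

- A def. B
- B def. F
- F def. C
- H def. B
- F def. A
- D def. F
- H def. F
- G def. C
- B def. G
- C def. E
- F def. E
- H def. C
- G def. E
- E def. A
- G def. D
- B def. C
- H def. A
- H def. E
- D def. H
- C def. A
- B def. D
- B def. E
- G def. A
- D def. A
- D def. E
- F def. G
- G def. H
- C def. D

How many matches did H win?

H's results: beat A, B, C, E, F; lost to D, G.
That is 5 wins.

5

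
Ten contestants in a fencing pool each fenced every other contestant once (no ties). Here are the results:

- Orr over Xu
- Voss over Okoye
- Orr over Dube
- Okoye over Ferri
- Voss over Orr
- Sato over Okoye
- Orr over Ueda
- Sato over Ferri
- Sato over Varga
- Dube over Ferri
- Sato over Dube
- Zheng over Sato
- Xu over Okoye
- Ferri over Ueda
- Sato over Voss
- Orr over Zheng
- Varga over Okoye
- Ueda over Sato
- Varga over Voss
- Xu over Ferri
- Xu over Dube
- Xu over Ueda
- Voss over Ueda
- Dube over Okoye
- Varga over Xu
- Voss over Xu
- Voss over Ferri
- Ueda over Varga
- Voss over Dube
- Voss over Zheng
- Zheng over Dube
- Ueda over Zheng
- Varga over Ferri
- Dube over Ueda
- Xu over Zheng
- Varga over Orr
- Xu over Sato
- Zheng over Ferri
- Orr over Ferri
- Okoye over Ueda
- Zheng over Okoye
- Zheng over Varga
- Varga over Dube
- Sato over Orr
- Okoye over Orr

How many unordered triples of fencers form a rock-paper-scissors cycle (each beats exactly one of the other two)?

25

Win totals: Dube 3, Voss 7, Okoye 3, Varga 6, Zheng 5, Ueda 3, Orr 5, Sato 6, Xu 6, Ferri 1.
A fencer with w wins dominates both others in C(w,2) triples; summing gives 3 + 21 + 3 + 15 + 10 + 3 + 10 + 15 + 15 + 0 = 95 transitive triples.
Total triples C(10,3) = 120, so cyclic triples = 120 − 95 = 25.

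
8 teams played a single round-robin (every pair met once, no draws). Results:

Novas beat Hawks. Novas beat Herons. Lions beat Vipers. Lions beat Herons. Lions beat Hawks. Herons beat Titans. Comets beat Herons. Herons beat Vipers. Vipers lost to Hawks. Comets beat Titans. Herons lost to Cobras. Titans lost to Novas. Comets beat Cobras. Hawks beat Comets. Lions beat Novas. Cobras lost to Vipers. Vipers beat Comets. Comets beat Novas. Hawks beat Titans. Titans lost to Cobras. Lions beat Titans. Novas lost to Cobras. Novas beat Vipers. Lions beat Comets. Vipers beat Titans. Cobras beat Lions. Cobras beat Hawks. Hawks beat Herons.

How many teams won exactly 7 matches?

0

Win totals: Titans 0, Herons 2, Cobras 5, Comets 4, Vipers 3, Hawks 4, Lions 6, Novas 4.
No team has exactly 7 wins.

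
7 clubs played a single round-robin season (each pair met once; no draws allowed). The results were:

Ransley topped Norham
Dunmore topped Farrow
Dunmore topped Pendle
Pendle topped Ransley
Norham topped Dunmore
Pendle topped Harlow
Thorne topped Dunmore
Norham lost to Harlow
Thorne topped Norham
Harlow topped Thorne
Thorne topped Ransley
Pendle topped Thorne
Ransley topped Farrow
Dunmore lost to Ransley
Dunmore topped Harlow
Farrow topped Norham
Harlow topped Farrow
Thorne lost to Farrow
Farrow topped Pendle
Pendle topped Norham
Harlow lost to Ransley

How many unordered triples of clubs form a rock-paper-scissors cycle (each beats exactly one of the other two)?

Win totals: Pendle 4, Farrow 3, Thorne 3, Harlow 3, Norham 1, Ransley 4, Dunmore 3.
A club with w wins dominates both others in C(w,2) triples; summing gives 6 + 3 + 3 + 3 + 0 + 6 + 3 = 24 transitive triples.
Total triples C(7,3) = 35, so cyclic triples = 35 − 24 = 11.

11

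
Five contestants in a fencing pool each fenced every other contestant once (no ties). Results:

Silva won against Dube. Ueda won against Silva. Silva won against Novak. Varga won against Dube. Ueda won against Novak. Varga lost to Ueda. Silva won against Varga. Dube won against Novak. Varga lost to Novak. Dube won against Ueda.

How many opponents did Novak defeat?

1

Novak's results: beat Varga; lost to Dube, Ueda, Silva.
That is 1 win.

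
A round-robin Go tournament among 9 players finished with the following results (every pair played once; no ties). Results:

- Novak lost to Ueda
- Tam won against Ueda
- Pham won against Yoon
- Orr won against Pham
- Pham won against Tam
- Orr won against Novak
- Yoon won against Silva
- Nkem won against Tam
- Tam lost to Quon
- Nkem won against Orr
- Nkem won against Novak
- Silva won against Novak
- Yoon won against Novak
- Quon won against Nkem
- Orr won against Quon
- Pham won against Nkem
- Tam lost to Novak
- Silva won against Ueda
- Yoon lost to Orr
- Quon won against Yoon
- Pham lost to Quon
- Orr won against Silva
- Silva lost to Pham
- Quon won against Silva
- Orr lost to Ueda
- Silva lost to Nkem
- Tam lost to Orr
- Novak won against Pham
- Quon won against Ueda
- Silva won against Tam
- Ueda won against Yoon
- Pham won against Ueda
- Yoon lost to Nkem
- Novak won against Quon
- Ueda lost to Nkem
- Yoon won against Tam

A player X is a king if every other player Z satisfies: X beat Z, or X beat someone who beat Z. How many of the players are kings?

3

Nkem reaches everyone (king).
Orr reaches everyone (king).
Silva cannot reach Nkem in two steps.
Pham cannot reach Quon in two steps.
Yoon cannot reach Nkem, Orr in two steps.
Novak cannot reach Orr in two steps.
Ueda cannot reach Nkem in two steps.
Quon reaches everyone (king).
Tam cannot reach Nkem, Silva, Pham, Quon in two steps.
Kings: Nkem, Orr, Quon — 3.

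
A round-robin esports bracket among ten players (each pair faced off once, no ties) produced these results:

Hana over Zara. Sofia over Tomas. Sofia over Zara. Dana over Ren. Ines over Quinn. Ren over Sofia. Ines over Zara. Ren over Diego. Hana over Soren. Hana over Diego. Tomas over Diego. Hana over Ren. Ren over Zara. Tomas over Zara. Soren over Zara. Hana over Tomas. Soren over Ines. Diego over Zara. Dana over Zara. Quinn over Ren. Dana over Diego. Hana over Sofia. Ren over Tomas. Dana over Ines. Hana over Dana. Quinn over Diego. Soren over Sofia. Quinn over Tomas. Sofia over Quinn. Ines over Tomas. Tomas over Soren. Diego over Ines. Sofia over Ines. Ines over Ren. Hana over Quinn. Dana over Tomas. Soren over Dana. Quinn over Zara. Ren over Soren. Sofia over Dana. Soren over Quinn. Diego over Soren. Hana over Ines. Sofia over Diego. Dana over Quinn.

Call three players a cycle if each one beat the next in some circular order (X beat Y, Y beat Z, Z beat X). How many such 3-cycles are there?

Win totals: Ren 5, Soren 5, Ines 4, Zara 0, Hana 9, Tomas 3, Dana 6, Sofia 6, Diego 3, Quinn 4.
A player with w wins dominates both others in C(w,2) triples; summing gives 10 + 10 + 6 + 0 + 36 + 3 + 15 + 15 + 3 + 6 = 104 transitive triples.
Total triples C(10,3) = 120, so cyclic triples = 120 − 104 = 16.

16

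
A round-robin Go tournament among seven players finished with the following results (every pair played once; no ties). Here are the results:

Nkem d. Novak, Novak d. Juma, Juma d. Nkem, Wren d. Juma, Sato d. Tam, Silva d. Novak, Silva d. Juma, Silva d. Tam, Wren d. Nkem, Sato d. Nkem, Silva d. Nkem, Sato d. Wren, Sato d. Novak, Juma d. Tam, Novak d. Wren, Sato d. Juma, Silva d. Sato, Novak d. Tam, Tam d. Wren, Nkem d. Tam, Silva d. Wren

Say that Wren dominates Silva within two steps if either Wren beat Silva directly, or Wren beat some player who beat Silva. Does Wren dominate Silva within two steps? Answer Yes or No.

No

Wren did not beat Silva directly.
Wren beat Juma, Nkem, but each of them lost to Silva. No two-step path.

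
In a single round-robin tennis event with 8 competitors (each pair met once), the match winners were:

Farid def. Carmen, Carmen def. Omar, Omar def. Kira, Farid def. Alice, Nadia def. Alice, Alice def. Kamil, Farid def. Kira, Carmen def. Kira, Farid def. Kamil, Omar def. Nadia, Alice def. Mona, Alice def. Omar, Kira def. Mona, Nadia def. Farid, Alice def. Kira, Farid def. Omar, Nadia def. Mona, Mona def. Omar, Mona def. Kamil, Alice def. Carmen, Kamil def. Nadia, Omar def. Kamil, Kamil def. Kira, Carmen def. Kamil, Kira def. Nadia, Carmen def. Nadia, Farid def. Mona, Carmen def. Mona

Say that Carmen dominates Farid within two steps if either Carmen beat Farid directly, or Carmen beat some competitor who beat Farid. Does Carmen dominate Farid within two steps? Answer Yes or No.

Carmen did not beat Farid directly.
Carmen beat Kira, Kamil, Nadia, Omar, Mona. Of those, Nadia beat Farid.

Yes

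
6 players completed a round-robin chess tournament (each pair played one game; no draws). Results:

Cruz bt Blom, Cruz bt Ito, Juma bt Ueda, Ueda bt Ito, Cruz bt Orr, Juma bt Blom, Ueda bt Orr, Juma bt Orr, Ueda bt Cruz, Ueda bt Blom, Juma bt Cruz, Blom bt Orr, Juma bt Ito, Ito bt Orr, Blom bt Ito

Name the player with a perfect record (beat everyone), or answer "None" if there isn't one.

Juma has 5 wins out of 5 opponents — a perfect record.

Juma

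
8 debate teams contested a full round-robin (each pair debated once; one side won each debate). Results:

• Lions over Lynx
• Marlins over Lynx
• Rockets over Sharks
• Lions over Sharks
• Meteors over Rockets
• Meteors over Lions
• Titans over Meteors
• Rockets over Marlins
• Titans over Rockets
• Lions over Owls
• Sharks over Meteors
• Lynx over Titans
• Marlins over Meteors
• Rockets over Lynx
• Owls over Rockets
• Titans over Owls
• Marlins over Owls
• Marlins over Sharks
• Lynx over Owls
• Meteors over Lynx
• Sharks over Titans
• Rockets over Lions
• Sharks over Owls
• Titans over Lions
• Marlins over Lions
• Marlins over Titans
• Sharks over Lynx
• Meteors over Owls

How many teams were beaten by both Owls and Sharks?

Owls beat: Rockets.
Sharks beat: Titans, Owls, Meteors, Lynx.
No one was beaten by both.

0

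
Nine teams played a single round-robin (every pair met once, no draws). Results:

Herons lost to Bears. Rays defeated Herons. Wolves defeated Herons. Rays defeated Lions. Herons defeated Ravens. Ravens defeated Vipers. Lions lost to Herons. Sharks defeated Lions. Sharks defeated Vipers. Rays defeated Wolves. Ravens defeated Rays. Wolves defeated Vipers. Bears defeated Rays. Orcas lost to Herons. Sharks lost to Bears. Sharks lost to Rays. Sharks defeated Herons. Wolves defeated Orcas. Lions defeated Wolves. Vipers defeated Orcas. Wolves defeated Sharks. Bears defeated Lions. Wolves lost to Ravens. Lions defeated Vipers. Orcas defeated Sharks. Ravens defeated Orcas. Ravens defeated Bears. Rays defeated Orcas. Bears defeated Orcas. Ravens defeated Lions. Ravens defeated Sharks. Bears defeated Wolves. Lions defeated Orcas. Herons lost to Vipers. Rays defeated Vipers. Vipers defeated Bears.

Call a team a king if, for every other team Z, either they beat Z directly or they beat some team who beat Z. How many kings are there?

5

Lions cannot reach Rays, Ravens in two steps.
Wolves cannot reach Rays in two steps.
Rays reaches everyone (king).
Ravens reaches everyone (king).
Sharks cannot reach Rays in two steps.
Bears reaches everyone (king).
Vipers reaches everyone (king).
Herons reaches everyone (king).
Orcas cannot reach Wolves, Rays, Ravens, Bears in two steps.
Kings: Rays, Ravens, Bears, Vipers, Herons — 5.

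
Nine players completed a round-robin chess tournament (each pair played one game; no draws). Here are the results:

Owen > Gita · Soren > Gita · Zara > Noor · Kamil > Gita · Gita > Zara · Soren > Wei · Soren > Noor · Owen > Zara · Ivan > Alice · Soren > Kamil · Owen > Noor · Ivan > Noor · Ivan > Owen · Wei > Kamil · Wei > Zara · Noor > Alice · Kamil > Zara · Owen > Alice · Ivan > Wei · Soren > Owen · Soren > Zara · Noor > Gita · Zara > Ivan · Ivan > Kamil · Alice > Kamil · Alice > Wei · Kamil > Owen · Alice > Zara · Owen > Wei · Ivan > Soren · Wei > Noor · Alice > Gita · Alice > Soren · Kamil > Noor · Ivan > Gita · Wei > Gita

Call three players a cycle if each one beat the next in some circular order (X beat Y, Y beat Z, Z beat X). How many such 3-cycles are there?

Win totals: Ivan 7, Kamil 4, Owen 5, Alice 5, Noor 2, Soren 6, Zara 2, Gita 1, Wei 4.
A player with w wins dominates both others in C(w,2) triples; summing gives 21 + 6 + 10 + 10 + 1 + 15 + 1 + 0 + 6 = 70 transitive triples.
Total triples C(9,3) = 84, so cyclic triples = 84 − 70 = 14.

14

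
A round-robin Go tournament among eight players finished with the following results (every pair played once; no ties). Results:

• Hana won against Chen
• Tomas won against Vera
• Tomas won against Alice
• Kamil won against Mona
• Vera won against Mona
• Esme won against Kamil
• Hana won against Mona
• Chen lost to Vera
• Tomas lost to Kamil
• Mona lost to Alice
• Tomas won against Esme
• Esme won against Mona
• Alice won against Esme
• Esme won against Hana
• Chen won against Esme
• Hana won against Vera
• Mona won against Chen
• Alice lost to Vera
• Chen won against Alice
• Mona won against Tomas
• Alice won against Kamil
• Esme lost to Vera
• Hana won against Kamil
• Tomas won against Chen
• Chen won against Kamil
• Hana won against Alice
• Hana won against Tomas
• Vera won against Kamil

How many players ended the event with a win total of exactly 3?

Win totals: Chen 3, Hana 6, Alice 3, Esme 3, Vera 5, Tomas 4, Kamil 2, Mona 2.
Exactly 3: Chen, Alice, Esme — 3 players.

3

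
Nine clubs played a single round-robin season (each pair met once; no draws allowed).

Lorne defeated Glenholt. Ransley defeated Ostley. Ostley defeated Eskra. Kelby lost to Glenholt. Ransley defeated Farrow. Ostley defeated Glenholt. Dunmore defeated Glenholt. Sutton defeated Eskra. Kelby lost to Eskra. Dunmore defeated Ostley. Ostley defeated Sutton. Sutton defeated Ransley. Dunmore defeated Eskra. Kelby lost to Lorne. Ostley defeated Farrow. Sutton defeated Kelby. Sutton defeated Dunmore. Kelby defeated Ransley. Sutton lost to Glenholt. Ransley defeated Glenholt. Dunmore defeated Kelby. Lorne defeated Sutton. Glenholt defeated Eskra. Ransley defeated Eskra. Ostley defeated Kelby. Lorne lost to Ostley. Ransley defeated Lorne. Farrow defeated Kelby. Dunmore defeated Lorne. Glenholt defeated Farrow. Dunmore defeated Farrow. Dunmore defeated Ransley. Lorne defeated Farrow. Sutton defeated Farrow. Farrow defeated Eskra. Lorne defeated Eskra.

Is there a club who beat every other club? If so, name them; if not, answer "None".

None

Highest win total is Dunmore with 7 (out of 8 possible).
Dunmore lost to Sutton, so no club went undefeated.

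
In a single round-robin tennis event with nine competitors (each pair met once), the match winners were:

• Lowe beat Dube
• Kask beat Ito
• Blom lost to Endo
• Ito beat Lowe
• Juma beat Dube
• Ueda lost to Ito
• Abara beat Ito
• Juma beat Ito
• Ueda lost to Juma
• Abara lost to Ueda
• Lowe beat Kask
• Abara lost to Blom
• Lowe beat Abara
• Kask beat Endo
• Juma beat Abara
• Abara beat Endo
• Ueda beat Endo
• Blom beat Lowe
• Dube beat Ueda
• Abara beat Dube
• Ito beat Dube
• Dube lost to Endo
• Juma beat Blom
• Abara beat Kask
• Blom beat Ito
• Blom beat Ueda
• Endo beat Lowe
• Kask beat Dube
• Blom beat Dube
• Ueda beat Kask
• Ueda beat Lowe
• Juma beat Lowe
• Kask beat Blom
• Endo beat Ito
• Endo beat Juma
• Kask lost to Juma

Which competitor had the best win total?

Juma

Win totals: Abara 4, Kask 4, Dube 1, Endo 5, Blom 5, Juma 7, Lowe 3, Ito 3, Ueda 4.
Juma leads with 7 wins (next highest: 5).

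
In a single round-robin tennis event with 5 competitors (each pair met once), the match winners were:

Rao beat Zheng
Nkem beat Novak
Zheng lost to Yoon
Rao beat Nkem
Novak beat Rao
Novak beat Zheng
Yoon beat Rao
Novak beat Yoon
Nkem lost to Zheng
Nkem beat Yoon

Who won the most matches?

Novak

Win totals: Novak 3, Rao 2, Zheng 1, Nkem 2, Yoon 2.
Novak leads with 3 wins (next highest: 2).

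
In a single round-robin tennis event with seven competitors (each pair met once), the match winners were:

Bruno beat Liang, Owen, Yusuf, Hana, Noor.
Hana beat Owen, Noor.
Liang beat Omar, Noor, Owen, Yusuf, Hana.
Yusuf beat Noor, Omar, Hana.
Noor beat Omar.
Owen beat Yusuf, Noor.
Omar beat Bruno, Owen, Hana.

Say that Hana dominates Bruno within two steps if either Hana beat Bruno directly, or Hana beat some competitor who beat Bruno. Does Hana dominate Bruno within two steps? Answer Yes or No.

Hana did not beat Bruno directly.
Hana beat Owen, Noor, but each of them lost to Bruno. No two-step path.

No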